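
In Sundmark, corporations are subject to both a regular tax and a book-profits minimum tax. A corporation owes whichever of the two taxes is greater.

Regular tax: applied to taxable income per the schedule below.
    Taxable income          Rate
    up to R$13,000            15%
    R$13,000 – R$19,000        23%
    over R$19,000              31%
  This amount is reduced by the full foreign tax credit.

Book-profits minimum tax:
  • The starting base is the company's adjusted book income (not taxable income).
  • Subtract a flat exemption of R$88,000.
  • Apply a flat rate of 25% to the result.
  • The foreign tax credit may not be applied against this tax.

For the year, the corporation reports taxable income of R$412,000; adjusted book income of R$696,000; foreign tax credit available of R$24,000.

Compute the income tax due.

R$152,000

Regular tax:
  R$13,000 × 15% = R$1,950
  R$6,000 × 23% = R$1,380
  R$393,000 × 31% = R$121,830
  → R$125,160
  Less foreign tax credit R$24,000 → R$101,160

Book-profits minimum tax:
  Base (adjusted book income): R$696,000
  Less exemption R$88,000 → base R$608,000
  R$608,000 × 25% = R$152,000

R$152,000 > R$101,160, so the book-profits minimum tax is the binding amount.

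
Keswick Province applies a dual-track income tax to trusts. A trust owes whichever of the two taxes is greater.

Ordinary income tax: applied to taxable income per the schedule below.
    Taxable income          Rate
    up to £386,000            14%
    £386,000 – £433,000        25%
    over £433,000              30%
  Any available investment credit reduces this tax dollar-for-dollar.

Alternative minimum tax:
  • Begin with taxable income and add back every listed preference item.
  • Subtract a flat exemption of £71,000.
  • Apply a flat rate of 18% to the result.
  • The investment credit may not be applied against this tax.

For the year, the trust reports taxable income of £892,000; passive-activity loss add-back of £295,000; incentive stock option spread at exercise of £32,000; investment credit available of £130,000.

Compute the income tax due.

£206,640

Alternative minimum tax:
  Adjusted income: £892,000 + £295,000 + £32,000 = £1,219,000
  Less exemption £71,000 → base £1,148,000
  £1,148,000 × 18% = £206,640

Ordinary income tax:
  £386,000 × 14% = £54,040
  £47,000 × 25% = £11,750
  £459,000 × 30% = £137,700
  → £203,490
  Less investment credit £130,000 → £73,490

£206,640 > £73,490, so the alternative minimum tax is the binding amount.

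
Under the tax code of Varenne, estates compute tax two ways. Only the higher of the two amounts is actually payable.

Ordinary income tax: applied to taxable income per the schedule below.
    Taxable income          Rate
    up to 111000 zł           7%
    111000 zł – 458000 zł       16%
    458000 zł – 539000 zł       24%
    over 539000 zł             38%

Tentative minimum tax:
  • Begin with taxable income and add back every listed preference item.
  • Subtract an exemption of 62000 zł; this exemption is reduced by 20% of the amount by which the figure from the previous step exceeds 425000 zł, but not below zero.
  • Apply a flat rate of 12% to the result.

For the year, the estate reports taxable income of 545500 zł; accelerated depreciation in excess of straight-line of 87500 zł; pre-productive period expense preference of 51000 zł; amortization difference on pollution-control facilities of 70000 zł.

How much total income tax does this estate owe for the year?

90480 zł

Tentative minimum tax:
  Adjusted income: 545500 zł + 87500 zł + 51000 zł + 70000 zł = 754000 zł
  Exemption: 20% × (754000 zł − 425000 zł) = 65800 zł ≥ 62000 zł, so the exemption is fully phased out
  Base: 754000 zł − 0 zł = 754000 zł
  754000 zł × 12% = 90480 zł

Ordinary income tax:
  111000 zł × 7% = 7770 zł
  347000 zł × 16% = 55520 zł
  81000 zł × 24% = 19440 zł
  6500 zł × 38% = 2470 zł
  → 85200 zł

90480 zł > 85200 zł, so the tentative minimum tax is the binding amount.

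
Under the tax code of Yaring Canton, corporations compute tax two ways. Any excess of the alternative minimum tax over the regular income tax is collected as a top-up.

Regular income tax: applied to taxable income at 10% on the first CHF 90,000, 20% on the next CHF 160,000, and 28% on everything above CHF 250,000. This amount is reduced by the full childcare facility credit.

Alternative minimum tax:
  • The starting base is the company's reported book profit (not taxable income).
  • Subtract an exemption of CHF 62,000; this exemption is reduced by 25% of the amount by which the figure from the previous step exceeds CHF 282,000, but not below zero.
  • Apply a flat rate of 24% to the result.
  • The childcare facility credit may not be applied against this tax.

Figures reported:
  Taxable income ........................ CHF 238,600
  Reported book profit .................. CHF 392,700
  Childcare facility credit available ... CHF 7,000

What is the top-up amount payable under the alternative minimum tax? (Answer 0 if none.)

CHF 54,290

Alternative minimum tax:
  Base (reported book profit): CHF 392,700
  Exemption: CHF 62,000 − 25% × (CHF 392,700 − CHF 282,000) = CHF 62,000 − CHF 27,675 = CHF 34,325
  Base: CHF 392,700 − CHF 34,325 = CHF 358,375
  CHF 358,375 × 24% = CHF 86,010

Regular income tax:
  CHF 90,000 × 10% = CHF 9,000
  CHF 148,600 × 20% = CHF 29,720
  → CHF 38,720
  Less childcare facility credit CHF 7,000 → CHF 31,720

Excess of alternative minimum tax over regular income tax: CHF 86,010 − CHF 31,720 = CHF 54,290.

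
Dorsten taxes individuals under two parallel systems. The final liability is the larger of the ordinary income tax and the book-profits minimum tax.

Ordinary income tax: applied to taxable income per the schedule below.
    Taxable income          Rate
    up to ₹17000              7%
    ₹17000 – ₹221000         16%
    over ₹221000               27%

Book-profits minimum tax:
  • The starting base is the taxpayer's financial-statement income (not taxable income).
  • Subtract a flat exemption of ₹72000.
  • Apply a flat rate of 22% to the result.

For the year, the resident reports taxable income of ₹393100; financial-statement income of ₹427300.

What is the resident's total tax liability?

Ordinary income tax:
  ₹17000 × 7% = ₹1190
  ₹204000 × 16% = ₹32640
  ₹172100 × 27% = ₹46467
  → ₹80297

Book-profits minimum tax:
  Base (financial-statement income): ₹427300
  Less exemption ₹72000 → base ₹355300
  ₹355300 × 22% = ₹78166

₹80297 > ₹78166, so the ordinary income tax governs.

₹80297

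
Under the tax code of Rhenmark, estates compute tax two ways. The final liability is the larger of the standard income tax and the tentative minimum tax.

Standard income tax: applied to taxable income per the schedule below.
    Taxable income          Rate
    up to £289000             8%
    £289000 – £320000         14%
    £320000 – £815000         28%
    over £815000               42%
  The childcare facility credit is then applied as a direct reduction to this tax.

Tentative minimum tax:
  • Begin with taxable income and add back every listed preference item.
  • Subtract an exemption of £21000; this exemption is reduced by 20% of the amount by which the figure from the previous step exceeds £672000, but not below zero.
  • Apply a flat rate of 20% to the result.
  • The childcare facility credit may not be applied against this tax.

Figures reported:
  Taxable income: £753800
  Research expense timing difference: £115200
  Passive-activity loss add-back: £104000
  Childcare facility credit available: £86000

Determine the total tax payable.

Standard income tax:
  £289000 × 8% = £23120
  £31000 × 14% = £4340
  £433800 × 28% = £121464
  → £148924
  Less childcare facility credit £86000 → £62924

Tentative minimum tax:
  Adjusted income: £753800 + £115200 + £104000 = £973000
  Exemption: 20% × (£973000 − £672000) = £60200 ≥ £21000, so the exemption is fully phased out
  Base: £973000 − £0 = £973000
  £973000 × 20% = £194600

£194600 > £62924, so the tentative minimum tax is the binding amount.

£194600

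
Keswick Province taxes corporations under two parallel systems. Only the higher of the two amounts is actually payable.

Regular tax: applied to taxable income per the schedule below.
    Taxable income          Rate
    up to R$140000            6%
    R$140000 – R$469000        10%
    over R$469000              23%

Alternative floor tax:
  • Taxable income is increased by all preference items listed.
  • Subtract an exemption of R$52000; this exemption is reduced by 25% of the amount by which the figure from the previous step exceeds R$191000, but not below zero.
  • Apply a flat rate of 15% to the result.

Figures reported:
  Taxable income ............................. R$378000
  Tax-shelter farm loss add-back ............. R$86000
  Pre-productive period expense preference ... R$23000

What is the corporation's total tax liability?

Regular tax:
  R$140000 × 6% = R$8400
  R$238000 × 10% = R$23800
  → R$32200

Alternative floor tax:
  Adjusted income: R$378000 + R$86000 + R$23000 = R$487000
  Exemption: 25% × (R$487000 − R$191000) = R$74000 ≥ R$52000, so the exemption is fully phased out
  Base: R$487000 − R$0 = R$487000
  R$487000 × 15% = R$73050

R$73050 > R$32200, so the alternative floor tax is the binding amount.

R$73050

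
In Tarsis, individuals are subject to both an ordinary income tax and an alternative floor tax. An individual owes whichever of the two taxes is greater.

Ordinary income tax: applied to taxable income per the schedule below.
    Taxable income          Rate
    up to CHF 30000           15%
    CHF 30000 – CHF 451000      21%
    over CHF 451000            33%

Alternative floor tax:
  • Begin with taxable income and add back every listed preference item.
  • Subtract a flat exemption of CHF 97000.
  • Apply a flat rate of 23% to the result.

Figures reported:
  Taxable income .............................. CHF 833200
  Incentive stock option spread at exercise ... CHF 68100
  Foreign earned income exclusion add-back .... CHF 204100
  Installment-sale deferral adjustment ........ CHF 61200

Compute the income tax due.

CHF 246008

Alternative floor tax:
  Adjusted income: CHF 833200 + CHF 68100 + CHF 204100 + CHF 61200 = CHF 1166600
  Less exemption CHF 97000 → base CHF 1069600
  CHF 1069600 × 23% = CHF 246008

Ordinary income tax:
  CHF 30000 × 15% = CHF 4500
  CHF 421000 × 21% = CHF 88410
  CHF 382200 × 33% = CHF 126126
  → CHF 219036

CHF 246008 > CHF 219036, so the alternative floor tax is the binding amount.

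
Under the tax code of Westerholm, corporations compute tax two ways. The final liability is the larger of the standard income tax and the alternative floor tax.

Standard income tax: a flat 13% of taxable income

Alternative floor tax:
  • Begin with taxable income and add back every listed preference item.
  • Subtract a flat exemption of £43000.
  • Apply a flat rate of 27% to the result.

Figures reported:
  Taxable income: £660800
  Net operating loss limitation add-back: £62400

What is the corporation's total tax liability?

£183654

Alternative floor tax:
  Adjusted income: £660800 + £62400 = £723200
  Less exemption £43000 → base £680200
  £680200 × 27% = £183654

Standard income tax:
  £660800 × 13% = £85904

£183654 > £85904, so the alternative floor tax is the binding amount.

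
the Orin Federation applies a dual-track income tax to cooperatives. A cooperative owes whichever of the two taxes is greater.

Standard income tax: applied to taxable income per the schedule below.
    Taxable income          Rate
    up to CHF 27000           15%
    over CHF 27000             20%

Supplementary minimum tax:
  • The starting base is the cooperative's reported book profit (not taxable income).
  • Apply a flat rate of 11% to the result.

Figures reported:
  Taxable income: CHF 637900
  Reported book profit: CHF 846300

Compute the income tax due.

Standard income tax:
  CHF 27000 × 15% = CHF 4050
  CHF 610900 × 20% = CHF 122180
  → CHF 126230

Supplementary minimum tax:
  Base (reported book profit): CHF 846300
  CHF 846300 × 11% = CHF 93093

CHF 126230 > CHF 93093, so the standard income tax governs.

CHF 126230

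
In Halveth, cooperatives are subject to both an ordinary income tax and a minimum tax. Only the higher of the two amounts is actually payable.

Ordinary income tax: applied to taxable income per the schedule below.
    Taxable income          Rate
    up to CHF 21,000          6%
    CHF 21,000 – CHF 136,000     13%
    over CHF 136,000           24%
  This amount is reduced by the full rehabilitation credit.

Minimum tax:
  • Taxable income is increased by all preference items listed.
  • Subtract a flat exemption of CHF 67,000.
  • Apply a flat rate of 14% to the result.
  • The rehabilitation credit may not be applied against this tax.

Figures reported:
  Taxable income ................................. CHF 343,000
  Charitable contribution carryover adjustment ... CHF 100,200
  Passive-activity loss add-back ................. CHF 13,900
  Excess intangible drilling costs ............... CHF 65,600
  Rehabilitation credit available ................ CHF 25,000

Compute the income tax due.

Minimum tax:
  Adjusted income: CHF 343,000 + CHF 100,200 + CHF 13,900 + CHF 65,600 = CHF 522,700
  Less exemption CHF 67,000 → base CHF 455,700
  CHF 455,700 × 14% = CHF 63,798

Ordinary income tax:
  CHF 21,000 × 6% = CHF 1,260
  CHF 115,000 × 13% = CHF 14,950
  CHF 207,000 × 24% = CHF 49,680
  → CHF 65,890
  Less rehabilitation credit CHF 25,000 → CHF 40,890

CHF 63,798 > CHF 40,890, so the minimum tax is the binding amount.

CHF 63,798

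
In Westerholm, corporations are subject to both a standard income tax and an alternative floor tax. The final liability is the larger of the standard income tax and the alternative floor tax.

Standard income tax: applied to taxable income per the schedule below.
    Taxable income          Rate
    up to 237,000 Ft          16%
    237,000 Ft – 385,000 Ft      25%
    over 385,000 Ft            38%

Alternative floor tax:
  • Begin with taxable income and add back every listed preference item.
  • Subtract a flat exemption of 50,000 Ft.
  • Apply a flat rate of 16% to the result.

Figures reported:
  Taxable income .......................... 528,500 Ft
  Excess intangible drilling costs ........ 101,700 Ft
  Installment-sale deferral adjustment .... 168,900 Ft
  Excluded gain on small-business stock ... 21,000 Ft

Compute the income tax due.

129,450 Ft

Standard income tax:
  237,000 Ft × 16% = 37,920 Ft
  148,000 Ft × 25% = 37,000 Ft
  143,500 Ft × 38% = 54,530 Ft
  → 129,450 Ft

Alternative floor tax:
  Adjusted income: 528,500 Ft + 101,700 Ft + 168,900 Ft + 21,000 Ft = 820,100 Ft
  Less exemption 50,000 Ft → base 770,100 Ft
  770,100 Ft × 16% = 123,216 Ft

129,450 Ft > 123,216 Ft, so the standard income tax governs.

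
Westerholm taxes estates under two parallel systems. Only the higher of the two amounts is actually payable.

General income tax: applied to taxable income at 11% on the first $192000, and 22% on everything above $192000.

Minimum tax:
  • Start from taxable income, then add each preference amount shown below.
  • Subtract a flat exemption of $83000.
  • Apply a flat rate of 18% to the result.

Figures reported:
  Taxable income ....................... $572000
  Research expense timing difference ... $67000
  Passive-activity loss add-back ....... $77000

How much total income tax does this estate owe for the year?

General income tax:
  $192000 × 11% = $21120
  $380000 × 22% = $83600
  → $104720

Minimum tax:
  Adjusted income: $572000 + $67000 + $77000 = $716000
  Less exemption $83000 → base $633000
  $633000 × 18% = $113940

$113940 > $104720, so the minimum tax is the binding amount.

$113940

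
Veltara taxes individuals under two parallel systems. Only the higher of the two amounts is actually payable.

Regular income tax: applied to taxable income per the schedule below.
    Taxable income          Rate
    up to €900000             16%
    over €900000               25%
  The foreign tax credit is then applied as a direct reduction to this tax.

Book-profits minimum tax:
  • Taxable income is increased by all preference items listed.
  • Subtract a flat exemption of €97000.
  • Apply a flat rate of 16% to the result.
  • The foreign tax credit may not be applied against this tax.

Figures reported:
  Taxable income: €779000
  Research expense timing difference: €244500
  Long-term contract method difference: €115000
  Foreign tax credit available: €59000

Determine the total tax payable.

€166640

Regular income tax:
  €779000 × 16% = €124640
  Less foreign tax credit €59000 → €65640

Book-profits minimum tax:
  Adjusted income: €779000 + €244500 + €115000 = €1138500
  Less exemption €97000 → base €1041500
  €1041500 × 16% = €166640

€166640 > €65640, so the book-profits minimum tax is the binding amount.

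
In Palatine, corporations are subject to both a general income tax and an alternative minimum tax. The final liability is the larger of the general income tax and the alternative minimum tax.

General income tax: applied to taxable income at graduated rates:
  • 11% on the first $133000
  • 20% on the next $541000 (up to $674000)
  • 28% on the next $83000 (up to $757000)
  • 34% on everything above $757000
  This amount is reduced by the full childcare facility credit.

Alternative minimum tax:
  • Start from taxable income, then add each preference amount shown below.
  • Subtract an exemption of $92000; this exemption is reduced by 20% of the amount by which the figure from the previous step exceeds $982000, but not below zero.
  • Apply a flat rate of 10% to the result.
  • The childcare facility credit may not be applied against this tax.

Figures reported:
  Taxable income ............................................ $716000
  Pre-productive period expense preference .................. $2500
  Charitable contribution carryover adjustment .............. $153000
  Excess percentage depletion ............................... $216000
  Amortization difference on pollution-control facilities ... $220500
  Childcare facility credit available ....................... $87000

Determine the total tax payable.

$128120

General income tax:
  $133000 × 11% = $14630
  $541000 × 20% = $108200
  $42000 × 28% = $11760
  → $134590
  Less childcare facility credit $87000 → $47590

Alternative minimum tax:
  Adjusted income: $716000 + $2500 + $153000 + $216000 + $220500 = $1308000
  Exemption: $92000 − 20% × ($1308000 − $982000) = $92000 − $65200 = $26800
  Base: $1308000 − $26800 = $1281200
  $1281200 × 10% = $128120

$128120 > $47590, so the alternative minimum tax is the binding amount.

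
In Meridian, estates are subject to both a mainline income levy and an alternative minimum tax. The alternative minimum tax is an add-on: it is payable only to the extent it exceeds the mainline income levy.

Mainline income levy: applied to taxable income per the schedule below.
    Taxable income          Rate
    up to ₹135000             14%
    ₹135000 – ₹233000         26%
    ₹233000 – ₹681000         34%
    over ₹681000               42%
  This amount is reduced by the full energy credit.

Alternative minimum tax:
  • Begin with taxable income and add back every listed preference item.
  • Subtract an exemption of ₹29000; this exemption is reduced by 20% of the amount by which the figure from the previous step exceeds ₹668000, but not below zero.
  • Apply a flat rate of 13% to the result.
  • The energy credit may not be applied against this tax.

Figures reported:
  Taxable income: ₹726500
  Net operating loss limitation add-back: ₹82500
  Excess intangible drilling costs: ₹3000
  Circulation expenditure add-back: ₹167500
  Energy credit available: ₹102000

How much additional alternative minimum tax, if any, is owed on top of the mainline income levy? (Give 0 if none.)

Alternative minimum tax:
  Adjusted income: ₹726500 + ₹82500 + ₹3000 + ₹167500 = ₹979500
  Exemption: 20% × (₹979500 − ₹668000) = ₹62300 ≥ ₹29000, so the exemption is fully phased out
  Base: ₹979500 − ₹0 = ₹979500
  ₹979500 × 13% = ₹127335

Mainline income levy:
  ₹135000 × 14% = ₹18900
  ₹98000 × 26% = ₹25480
  ₹448000 × 34% = ₹152320
  ₹45500 × 42% = ₹19110
  → ₹215810
  Less energy credit ₹102000 → ₹113810

Excess of alternative minimum tax over mainline income levy: ₹127335 − ₹113810 = ₹13525.

₹13525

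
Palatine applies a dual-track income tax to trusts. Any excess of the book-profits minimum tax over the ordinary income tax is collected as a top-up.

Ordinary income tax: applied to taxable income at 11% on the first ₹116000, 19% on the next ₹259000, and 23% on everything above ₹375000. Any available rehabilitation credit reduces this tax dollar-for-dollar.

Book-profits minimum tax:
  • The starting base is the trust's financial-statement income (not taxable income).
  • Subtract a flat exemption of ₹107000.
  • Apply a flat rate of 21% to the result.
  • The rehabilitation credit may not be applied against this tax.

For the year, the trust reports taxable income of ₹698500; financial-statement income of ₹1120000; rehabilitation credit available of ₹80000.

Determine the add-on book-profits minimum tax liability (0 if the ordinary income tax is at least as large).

₹156355

Book-profits minimum tax:
  Base (financial-statement income): ₹1120000
  Less exemption ₹107000 → base ₹1013000
  ₹1013000 × 21% = ₹212730

Ordinary income tax:
  ₹116000 × 11% = ₹12760
  ₹259000 × 19% = ₹49210
  ₹323500 × 23% = ₹74405
  → ₹136375
  Less rehabilitation credit ₹80000 → ₹56375

Excess of book-profits minimum tax over ordinary income tax: ₹212730 − ₹56375 = ₹156355.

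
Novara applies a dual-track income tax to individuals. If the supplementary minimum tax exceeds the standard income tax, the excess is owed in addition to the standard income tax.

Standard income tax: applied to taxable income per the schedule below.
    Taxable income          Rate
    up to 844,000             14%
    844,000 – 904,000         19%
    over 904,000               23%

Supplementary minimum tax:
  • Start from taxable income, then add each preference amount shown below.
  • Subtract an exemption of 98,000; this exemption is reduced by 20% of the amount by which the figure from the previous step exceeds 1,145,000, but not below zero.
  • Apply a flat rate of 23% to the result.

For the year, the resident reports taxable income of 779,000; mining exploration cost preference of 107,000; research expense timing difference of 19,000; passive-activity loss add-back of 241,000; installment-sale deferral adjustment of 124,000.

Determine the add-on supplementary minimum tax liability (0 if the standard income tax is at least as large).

166,250

Supplementary minimum tax:
  Adjusted income: 779,000 + 107,000 + 19,000 + 241,000 + 124,000 = 1,270,000
  Exemption: 98,000 − 20% × (1,270,000 − 1,145,000) = 98,000 − 25,000 = 73,000
  Base: 1,270,000 − 73,000 = 1,197,000
  1,197,000 × 23% = 275,310

Standard income tax:
  779,000 × 14% = 109,060

Excess of supplementary minimum tax over standard income tax: 275,310 − 109,060 = 166,250.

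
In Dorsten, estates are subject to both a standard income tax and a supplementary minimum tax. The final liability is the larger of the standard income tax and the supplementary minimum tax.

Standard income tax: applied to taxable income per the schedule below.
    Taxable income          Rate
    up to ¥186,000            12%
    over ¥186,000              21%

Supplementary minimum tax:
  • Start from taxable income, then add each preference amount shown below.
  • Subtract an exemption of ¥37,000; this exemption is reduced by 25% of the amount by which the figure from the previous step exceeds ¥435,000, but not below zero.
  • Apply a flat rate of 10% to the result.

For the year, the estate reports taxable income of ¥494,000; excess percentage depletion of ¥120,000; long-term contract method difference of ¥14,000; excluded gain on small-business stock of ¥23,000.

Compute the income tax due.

Standard income tax:
  ¥186,000 × 12% = ¥22,320
  ¥308,000 × 21% = ¥64,680
  → ¥87,000

Supplementary minimum tax:
  Adjusted income: ¥494,000 + ¥120,000 + ¥14,000 + ¥23,000 = ¥651,000
  Exemption: 25% × (¥651,000 − ¥435,000) = ¥54,000 ≥ ¥37,000, so the exemption is fully phased out
  Base: ¥651,000 − ¥0 = ¥651,000
  ¥651,000 × 10% = ¥65,100

¥87,000 > ¥65,100, so the standard income tax governs.

¥87,000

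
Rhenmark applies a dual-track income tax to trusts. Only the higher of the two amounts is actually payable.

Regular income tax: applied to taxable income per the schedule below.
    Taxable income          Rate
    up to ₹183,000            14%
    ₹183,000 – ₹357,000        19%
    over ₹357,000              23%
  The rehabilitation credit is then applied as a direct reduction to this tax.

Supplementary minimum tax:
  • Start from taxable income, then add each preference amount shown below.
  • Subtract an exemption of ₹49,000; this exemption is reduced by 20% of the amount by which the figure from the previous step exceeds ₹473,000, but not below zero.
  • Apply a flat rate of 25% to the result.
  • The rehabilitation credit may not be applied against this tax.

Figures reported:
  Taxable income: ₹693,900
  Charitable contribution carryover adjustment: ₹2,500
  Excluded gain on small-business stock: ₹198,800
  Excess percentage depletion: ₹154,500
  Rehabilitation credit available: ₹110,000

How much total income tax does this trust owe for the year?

₹262,425

Supplementary minimum tax:
  Adjusted income: ₹693,900 + ₹2,500 + ₹198,800 + ₹154,500 = ₹1,049,700
  Exemption: 20% × (₹1,049,700 − ₹473,000) = ₹115,340 ≥ ₹49,000, so the exemption is fully phased out
  Base: ₹1,049,700 − ₹0 = ₹1,049,700
  ₹1,049,700 × 25% = ₹262,425

Regular income tax:
  ₹183,000 × 14% = ₹25,620
  ₹174,000 × 19% = ₹33,060
  ₹336,900 × 23% = ₹77,487
  → ₹136,167
  Less rehabilitation credit ₹110,000 → ₹26,167

₹262,425 > ₹26,167, so the supplementary minimum tax is the binding amount.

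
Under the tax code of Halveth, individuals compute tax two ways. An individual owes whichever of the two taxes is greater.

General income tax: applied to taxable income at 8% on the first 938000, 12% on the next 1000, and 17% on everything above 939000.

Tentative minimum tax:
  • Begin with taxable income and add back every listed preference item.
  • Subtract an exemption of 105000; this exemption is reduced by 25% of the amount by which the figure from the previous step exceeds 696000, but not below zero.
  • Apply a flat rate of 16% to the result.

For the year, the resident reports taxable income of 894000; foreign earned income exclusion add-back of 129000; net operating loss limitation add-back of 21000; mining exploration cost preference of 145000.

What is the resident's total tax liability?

Tentative minimum tax:
  Adjusted income: 894000 + 129000 + 21000 + 145000 = 1189000
  Exemption: 25% × (1189000 − 696000) = 123250 ≥ 105000, so the exemption is fully phased out
  Base: 1189000 − 0 = 1189000
  1189000 × 16% = 190240

General income tax:
  894000 × 8% = 71520

190240 > 71520, so the tentative minimum tax is the binding amount.

190240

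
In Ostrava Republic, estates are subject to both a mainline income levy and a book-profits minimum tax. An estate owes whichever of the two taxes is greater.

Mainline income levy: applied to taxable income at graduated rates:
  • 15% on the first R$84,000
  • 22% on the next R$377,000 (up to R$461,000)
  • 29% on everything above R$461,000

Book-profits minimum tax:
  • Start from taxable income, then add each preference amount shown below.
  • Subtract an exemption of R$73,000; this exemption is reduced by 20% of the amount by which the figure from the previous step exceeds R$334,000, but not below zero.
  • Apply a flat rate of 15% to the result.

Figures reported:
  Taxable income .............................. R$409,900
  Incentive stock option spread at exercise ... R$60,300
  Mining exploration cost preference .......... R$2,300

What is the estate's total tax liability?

Mainline income levy:
  R$84,000 × 15% = R$12,600
  R$325,900 × 22% = R$71,698
  → R$84,298

Book-profits minimum tax:
  Adjusted income: R$409,900 + R$60,300 + R$2,300 = R$472,500
  Exemption: R$73,000 − 20% × (R$472,500 − R$334,000) = R$73,000 − R$27,700 = R$45,300
  Base: R$472,500 − R$45,300 = R$427,200
  R$427,200 × 15% = R$64,080

R$84,298 > R$64,080, so the mainline income levy governs.

R$84,298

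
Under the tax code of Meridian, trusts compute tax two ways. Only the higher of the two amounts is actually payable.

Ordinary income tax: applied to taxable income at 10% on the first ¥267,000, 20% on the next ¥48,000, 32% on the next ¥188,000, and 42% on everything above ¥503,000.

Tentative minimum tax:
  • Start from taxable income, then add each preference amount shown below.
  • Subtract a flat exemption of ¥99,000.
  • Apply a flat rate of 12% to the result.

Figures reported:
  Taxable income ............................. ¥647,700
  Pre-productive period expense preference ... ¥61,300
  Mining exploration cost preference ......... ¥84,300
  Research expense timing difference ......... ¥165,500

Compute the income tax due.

¥157,234

Ordinary income tax:
  ¥267,000 × 10% = ¥26,700
  ¥48,000 × 20% = ¥9,600
  ¥188,000 × 32% = ¥60,160
  ¥144,700 × 42% = ¥60,774
  → ¥157,234

Tentative minimum tax:
  Adjusted income: ¥647,700 + ¥61,300 + ¥84,300 + ¥165,500 = ¥958,800
  Less exemption ¥99,000 → base ¥859,800
  ¥859,800 × 12% = ¥103,176

¥157,234 > ¥103,176, so the ordinary income tax governs.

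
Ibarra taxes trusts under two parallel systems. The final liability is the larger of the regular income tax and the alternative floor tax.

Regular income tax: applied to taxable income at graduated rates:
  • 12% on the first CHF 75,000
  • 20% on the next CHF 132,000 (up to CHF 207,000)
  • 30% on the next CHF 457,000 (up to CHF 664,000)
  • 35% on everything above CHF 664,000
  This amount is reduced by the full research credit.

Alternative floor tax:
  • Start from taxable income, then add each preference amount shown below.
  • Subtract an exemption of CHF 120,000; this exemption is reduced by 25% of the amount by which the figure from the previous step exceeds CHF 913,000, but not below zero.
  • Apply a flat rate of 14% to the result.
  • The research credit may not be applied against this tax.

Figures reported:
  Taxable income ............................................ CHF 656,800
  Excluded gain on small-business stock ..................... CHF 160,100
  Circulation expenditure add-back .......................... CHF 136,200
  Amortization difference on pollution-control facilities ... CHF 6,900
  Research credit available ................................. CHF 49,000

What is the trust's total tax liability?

CHF 121,340

Alternative floor tax:
  Adjusted income: CHF 656,800 + CHF 160,100 + CHF 136,200 + CHF 6,900 = CHF 960,000
  Exemption: CHF 120,000 − 25% × (CHF 960,000 − CHF 913,000) = CHF 120,000 − CHF 11,750 = CHF 108,250
  Base: CHF 960,000 − CHF 108,250 = CHF 851,750
  CHF 851,750 × 14% = CHF 119,245

Regular income tax:
  CHF 75,000 × 12% = CHF 9,000
  CHF 132,000 × 20% = CHF 26,400
  CHF 449,800 × 30% = CHF 134,940
  → CHF 170,340
  Less research credit CHF 49,000 → CHF 121,340

CHF 121,340 > CHF 119,245, so the regular income tax governs.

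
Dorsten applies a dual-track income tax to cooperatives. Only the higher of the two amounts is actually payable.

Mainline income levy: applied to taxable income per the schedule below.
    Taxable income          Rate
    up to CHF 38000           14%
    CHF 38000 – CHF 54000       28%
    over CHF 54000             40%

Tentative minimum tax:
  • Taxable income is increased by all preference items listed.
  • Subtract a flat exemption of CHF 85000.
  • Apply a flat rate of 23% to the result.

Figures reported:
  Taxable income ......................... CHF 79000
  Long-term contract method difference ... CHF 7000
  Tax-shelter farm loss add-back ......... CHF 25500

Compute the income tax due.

CHF 19800

Mainline income levy:
  CHF 38000 × 14% = CHF 5320
  CHF 16000 × 28% = CHF 4480
  CHF 25000 × 40% = CHF 10000
  → CHF 19800

Tentative minimum tax:
  Adjusted income: CHF 79000 + CHF 7000 + CHF 25500 = CHF 111500
  Less exemption CHF 85000 → base CHF 26500
  CHF 26500 × 23% = CHF 6095

CHF 19800 > CHF 6095, so the mainline income levy governs.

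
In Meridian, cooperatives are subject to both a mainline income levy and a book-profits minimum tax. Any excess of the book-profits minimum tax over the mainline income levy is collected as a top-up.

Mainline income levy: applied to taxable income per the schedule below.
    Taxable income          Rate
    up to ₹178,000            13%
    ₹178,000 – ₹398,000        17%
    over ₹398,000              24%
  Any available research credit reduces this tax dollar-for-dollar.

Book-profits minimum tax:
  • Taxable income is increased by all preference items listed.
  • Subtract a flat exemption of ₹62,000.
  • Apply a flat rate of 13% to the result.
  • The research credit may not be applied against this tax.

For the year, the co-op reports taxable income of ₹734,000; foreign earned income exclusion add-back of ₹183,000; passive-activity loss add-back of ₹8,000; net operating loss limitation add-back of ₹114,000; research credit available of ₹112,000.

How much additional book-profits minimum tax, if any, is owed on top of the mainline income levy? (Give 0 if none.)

₹97,830

Book-profits minimum tax:
  Adjusted income: ₹734,000 + ₹183,000 + ₹8,000 + ₹114,000 = ₹1,039,000
  Less exemption ₹62,000 → base ₹977,000
  ₹977,000 × 13% = ₹127,010

Mainline income levy:
  ₹178,000 × 13% = ₹23,140
  ₹220,000 × 17% = ₹37,400
  ₹336,000 × 24% = ₹80,640
  → ₹141,180
  Less research credit ₹112,000 → ₹29,180

Excess of book-profits minimum tax over mainline income levy: ₹127,010 − ₹29,180 = ₹97,830.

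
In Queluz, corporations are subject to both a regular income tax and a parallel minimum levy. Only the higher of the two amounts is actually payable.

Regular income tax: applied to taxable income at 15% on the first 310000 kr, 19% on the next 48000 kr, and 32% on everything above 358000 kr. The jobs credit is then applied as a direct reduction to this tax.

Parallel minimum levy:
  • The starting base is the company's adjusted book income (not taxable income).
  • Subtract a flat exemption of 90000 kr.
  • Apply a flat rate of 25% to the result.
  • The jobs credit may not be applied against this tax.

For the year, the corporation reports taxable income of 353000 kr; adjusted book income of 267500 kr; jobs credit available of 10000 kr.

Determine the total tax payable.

44670 kr

Parallel minimum levy:
  Base (adjusted book income): 267500 kr
  Less exemption 90000 kr → base 177500 kr
  177500 kr × 25% = 44375 kr

Regular income tax:
  310000 kr × 15% = 46500 kr
  43000 kr × 19% = 8170 kr
  → 54670 kr
  Less jobs credit 10000 kr → 44670 kr

44670 kr > 44375 kr, so the regular income tax governs.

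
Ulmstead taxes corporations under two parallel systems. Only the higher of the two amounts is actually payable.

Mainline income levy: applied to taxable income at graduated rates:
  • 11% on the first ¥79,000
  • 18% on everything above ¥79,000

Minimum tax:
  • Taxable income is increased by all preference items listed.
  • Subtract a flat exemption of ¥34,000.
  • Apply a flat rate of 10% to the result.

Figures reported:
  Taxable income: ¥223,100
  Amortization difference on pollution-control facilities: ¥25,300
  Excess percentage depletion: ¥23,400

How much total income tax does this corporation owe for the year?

¥34,628

Minimum tax:
  Adjusted income: ¥223,100 + ¥25,300 + ¥23,400 = ¥271,800
  Less exemption ¥34,000 → base ¥237,800
  ¥237,800 × 10% = ¥23,780

Mainline income levy:
  ¥79,000 × 11% = ¥8,690
  ¥144,100 × 18% = ¥25,938
  → ¥34,628

¥34,628 > ¥23,780, so the mainline income levy governs.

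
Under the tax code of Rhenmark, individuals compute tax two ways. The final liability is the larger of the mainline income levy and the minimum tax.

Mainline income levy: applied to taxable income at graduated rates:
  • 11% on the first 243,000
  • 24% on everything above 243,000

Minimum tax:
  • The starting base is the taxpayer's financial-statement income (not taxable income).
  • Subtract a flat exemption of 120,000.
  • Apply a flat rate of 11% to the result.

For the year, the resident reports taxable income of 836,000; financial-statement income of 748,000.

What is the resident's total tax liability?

Mainline income levy:
  243,000 × 11% = 26,730
  593,000 × 24% = 142,320
  → 169,050

Minimum tax:
  Base (financial-statement income): 748,000
  Less exemption 120,000 → base 628,000
  628,000 × 11% = 69,080

169,050 > 69,080, so the mainline income levy governs.

169,050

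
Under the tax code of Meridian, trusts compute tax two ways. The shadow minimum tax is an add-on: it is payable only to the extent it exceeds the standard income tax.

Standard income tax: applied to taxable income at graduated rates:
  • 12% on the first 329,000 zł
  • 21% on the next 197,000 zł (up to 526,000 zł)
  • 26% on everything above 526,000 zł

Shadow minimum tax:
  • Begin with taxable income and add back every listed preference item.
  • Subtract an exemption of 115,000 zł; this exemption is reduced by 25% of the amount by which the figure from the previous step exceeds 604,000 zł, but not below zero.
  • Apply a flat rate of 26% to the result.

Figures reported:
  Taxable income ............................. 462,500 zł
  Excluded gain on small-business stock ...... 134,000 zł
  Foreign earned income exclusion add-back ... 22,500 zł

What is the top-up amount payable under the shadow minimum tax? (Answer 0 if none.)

64,500 zł

Standard income tax:
  329,000 zł × 12% = 39,480 zł
  133,500 zł × 21% = 28,035 zł
  → 67,515 zł

Shadow minimum tax:
  Adjusted income: 462,500 zł + 134,000 zł + 22,500 zł = 619,000 zł
  Exemption: 115,000 zł − 25% × (619,000 zł − 604,000 zł) = 115,000 zł − 3,750 zł = 111,250 zł
  Base: 619,000 zł − 111,250 zł = 507,750 zł
  507,750 zł × 26% = 132,015 zł

Excess of shadow minimum tax over standard income tax: 132,015 zł − 67,515 zł = 64,500 zł.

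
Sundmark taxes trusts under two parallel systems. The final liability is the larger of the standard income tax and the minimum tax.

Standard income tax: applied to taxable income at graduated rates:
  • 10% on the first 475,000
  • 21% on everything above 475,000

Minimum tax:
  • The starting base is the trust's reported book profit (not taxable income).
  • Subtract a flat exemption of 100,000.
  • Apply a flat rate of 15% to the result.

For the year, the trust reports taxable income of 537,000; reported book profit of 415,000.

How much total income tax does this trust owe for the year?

Minimum tax:
  Base (reported book profit): 415,000
  Less exemption 100,000 → base 315,000
  315,000 × 15% = 47,250

Standard income tax:
  475,000 × 10% = 47,500
  62,000 × 21% = 13,020
  → 60,520

60,520 > 47,250, so the standard income tax governs.

60,520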